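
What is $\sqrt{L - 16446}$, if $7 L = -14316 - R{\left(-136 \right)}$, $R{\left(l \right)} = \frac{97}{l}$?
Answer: $\frac{i \sqrt{4189626098}}{476} \approx 135.98 i$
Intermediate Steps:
$L = - \frac{1946879}{952}$ ($L = \frac{-14316 - \frac{97}{-136}}{7} = \frac{-14316 - 97 \left(- \frac{1}{136}\right)}{7} = \frac{-14316 - - \frac{97}{136}}{7} = \frac{-14316 + \frac{97}{136}}{7} = \frac{1}{7} \left(- \frac{1946879}{136}\right) = - \frac{1946879}{952} \approx -2045.0$)
$\sqrt{L - 16446} = \sqrt{- \frac{1946879}{952} - 16446} = \sqrt{- \frac{17603471}{952}} = \frac{i \sqrt{4189626098}}{476}$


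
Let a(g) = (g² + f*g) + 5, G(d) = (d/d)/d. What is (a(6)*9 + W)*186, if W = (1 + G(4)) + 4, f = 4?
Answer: 219573/2 ≈ 1.0979e+5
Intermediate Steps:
G(d) = 1/d
a(g) = 5 + g² + 4*g (a(g) = (g² + 4*g) + 5 = 5 + g² + 4*g)
W = 21/4 (W = (1 + 1/4) + 4 = (1 + ¼) + 4 = 5/4 + 4 = 21/4 ≈ 5.2500)
(a(6)*9 + W)*186 = ((5 + 6² + 4*6)*9 + 21/4)*186 = ((5 + 36 + 24)*9 + 21/4)*186 = (65*9 + 21/4)*186 = (585 + 21/4)*186 = (2361/4)*186 = 219573/2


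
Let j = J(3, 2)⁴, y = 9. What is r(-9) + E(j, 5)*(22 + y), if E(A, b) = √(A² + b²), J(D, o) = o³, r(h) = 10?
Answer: 10 + 31*√16777241 ≈ 1.2699e+5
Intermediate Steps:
j = 4096 (j = (2³)⁴ = 8⁴ = 4096)
r(-9) + E(j, 5)*(22 + y) = 10 + √(4096² + 5²)*(22 + 9) = 10 + √(16777216 + 25)*31 = 10 + √16777241*31 = 10 + 31*√16777241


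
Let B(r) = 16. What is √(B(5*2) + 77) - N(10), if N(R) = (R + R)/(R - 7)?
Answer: -20/3 + √93 ≈ 2.9770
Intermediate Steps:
N(R) = 2*R/(-7 + R) (N(R) = (2*R)/(-7 + R) = 2*R/(-7 + R))
√(B(5*2) + 77) - N(10) = √(16 + 77) - 2*10/(-7 + 10) = √93 - 2*10/3 = √93 - 1*20/3 = √93 - 20/3 = -20/3 + √93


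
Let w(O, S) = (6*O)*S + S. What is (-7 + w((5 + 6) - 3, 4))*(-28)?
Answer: -5292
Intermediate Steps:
w(O, S) = S + 6*O*S (w(O, S) = 6*O*S + S = S + 6*O*S)
(-7 + w((5 + 6) - 3, 4))*(-28) = (-7 + 4*(1 + 6*((5 + 6) - 3)))*(-28) = (-7 + 4*(1 + 6*(11 - 3)))*(-28) = (-7 + 4*(1 + 6*8))*(-28) = (-7 + 4*(1 + 48))*(-28) = (-7 + 4*49)*(-28) = (-7 + 196)*(-28) = 189*(-28) = -5292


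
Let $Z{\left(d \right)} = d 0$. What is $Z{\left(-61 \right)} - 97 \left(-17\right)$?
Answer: $1649$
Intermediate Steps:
$Z{\left(d \right)} = 0$
$Z{\left(-61 \right)} - 97 \left(-17\right) = 0 - 97 \left(-17\right) = 0 - -1649 = 0 + 1649 = 1649$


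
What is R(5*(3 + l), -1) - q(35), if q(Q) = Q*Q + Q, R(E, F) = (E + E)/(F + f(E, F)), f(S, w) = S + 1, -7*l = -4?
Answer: -1258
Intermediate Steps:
l = 4/7 (l = -⅐*(-4) = 4/7 ≈ 0.57143)
f(S, w) = 1 + S
R(E, F) = 2*E/(1 + E + F) (R(E, F) = (E + E)/(F + (1 + E)) = (2*E)/(1 + E + F) = 2*E/(1 + E + F))
q(Q) = Q + Q² (q(Q) = Q² + Q = Q + Q²)
R(5*(3 + l), -1) - q(35) = 2*(5*(3 + 4/7))/(1 + 5*(3 + 4/7) - 1) - 35*(1 + 35) = 2*(5*(25/7))/(1 + 5*(25/7) - 1) - 35*36 = 2*(125/7)/(1 + 125/7 - 1) - 1*1260 = 2*(125/7)/(125/7) - 1260 = 2*(125/7)*(7/125) - 1260 = 2 - 1260 = -1258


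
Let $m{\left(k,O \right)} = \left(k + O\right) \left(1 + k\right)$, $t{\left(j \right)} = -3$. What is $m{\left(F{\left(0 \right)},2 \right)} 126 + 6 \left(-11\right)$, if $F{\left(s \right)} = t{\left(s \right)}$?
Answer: $186$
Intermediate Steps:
$F{\left(s \right)} = -3$
$m{\left(k,O \right)} = \left(1 + k\right) \left(O + k\right)$ ($m{\left(k,O \right)} = \left(O + k\right) \left(1 + k\right) = \left(1 + k\right) \left(O + k\right)$)
$m{\left(F{\left(0 \right)},2 \right)} 126 + 6 \left(-11\right) = \left(2 - 3 + \left(-3\right)^{2} + 2 \left(-3\right)\right) 126 + 6 \left(-11\right) = \left(2 - 3 + 9 - 6\right) 126 - 66 = 2 \cdot 126 - 66 = 252 - 66 = 186$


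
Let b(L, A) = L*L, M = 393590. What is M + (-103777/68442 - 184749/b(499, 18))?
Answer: 6707572061138945/17042126442 ≈ 3.9359e+5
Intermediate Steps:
b(L, A) = L**2
M + (-103777/68442 - 184749/b(499, 18)) = 393590 + (-103777/68442 - 184749/(499**2)) = 393590 + (-103777*1/68442 - 184749/249001) = 393590 + (-103777/68442 - 184749*1/249001) = 393590 + (-103777/68442 - 184749/249001) = 393590 - 38485167835/17042126442 = 6707572061138945/17042126442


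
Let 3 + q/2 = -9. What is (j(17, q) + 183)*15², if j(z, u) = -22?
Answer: 36225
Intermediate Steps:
q = -24 (q = -6 + 2*(-9) = -6 - 18 = -24)
(j(17, q) + 183)*15² = (-22 + 183)*15² = 161*225 = 36225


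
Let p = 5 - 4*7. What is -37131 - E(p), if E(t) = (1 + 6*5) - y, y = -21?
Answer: -37183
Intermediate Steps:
p = -23 (p = 5 - 28 = -23)
E(t) = 52 (E(t) = (1 + 6*5) - 1*(-21) = (1 + 30) + 21 = 31 + 21 = 52)
-37131 - E(p) = -37131 - 1*52 = -37131 - 52 = -37183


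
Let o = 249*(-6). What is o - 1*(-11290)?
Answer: 9796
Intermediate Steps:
o = -1494
o - 1*(-11290) = -1494 - 1*(-11290) = -1494 + 11290 = 9796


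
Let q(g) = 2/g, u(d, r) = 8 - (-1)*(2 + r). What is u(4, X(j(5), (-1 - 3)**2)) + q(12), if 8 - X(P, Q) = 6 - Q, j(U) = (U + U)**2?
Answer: 169/6 ≈ 28.167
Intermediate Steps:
j(U) = 4*U**2 (j(U) = (2*U)**2 = 4*U**2)
X(P, Q) = 2 + Q (X(P, Q) = 8 - (6 - Q) = 8 + (-6 + Q) = 2 + Q)
u(d, r) = 10 + r (u(d, r) = 8 - (-2 - r) = 8 + (2 + r) = 10 + r)
u(4, X(j(5), (-1 - 3)**2)) + q(12) = (10 + (2 + (-1 - 3)**2)) + 2/12 = (10 + (2 + (-4)**2)) + 2*(1/12) = (10 + (2 + 16)) + 1/6 = (10 + 18) + 1/6 = 28 + 1/6 = 169/6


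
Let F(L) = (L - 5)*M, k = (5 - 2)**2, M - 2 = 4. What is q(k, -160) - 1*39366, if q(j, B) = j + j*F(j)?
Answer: -39141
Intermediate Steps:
M = 6 (M = 2 + 4 = 6)
k = 9 (k = 3**2 = 9)
F(L) = -30 + 6*L (F(L) = (L - 5)*6 = (-5 + L)*6 = -30 + 6*L)
q(j, B) = j + j*(-30 + 6*j)
q(k, -160) - 1*39366 = 9*(-29 + 6*9) - 1*39366 = 9*(-29 + 54) - 39366 = 9*25 - 39366 = 225 - 39366 = -39141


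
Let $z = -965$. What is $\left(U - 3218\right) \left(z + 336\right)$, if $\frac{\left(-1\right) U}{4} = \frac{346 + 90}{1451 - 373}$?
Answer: $\frac{1091550246}{539} \approx 2.0251 \cdot 10^{6}$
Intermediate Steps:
$U = - \frac{872}{539}$ ($U = - 4 \frac{346 + 90}{1451 - 373} = - 4 \cdot \frac{436}{1078} = - 4 \cdot 436 \cdot \frac{1}{1078} = \left(-4\right) \frac{218}{539} = - \frac{872}{539} \approx -1.6178$)
$\left(U - 3218\right) \left(z + 336\right) = \left(- \frac{872}{539} - 3218\right) \left(-965 + 336\right) = \left(- \frac{1735374}{539}\right) \left(-629\right) = \frac{1091550246}{539}$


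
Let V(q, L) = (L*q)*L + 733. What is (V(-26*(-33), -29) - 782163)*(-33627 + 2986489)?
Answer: -176734696424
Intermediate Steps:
V(q, L) = 733 + q*L² (V(q, L) = q*L² + 733 = 733 + q*L²)
(V(-26*(-33), -29) - 782163)*(-33627 + 2986489) = ((733 - 26*(-33)*(-29)²) - 782163)*(-33627 + 2986489) = ((733 + 858*841) - 782163)*2952862 = ((733 + 721578) - 782163)*2952862 = (722311 - 782163)*2952862 = -59852*2952862 = -176734696424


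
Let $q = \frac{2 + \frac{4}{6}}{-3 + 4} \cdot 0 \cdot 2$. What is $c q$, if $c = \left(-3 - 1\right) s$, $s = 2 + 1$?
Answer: $0$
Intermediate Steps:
$s = 3$
$c = -12$ ($c = \left(-3 - 1\right) 3 = \left(-4\right) 3 = -12$)
$q = 0$ ($q = \frac{2 + 4 \cdot \frac{1}{6}}{1} \cdot 0 \cdot 2 = \left(2 + \frac{2}{3}\right) 1 \cdot 0 \cdot 2 = \frac{8}{3} \cdot 1 \cdot 0 \cdot 2 = \frac{8}{3} \cdot 0 \cdot 2 = 0 \cdot 2 = 0$)
$c q = \left(-12\right) 0 = 0$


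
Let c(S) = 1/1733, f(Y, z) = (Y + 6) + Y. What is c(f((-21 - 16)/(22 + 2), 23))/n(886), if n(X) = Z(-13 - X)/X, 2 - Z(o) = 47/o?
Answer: 796514/3197385 ≈ 0.24911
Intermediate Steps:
Z(o) = 2 - 47/o
n(X) = (2 - 47/(-13 - X))/X
f(Y, z) = 6 + 2*Y (f(Y, z) = (6 + Y) + Y = 6 + 2*Y)
c(S) = 1/1733
c(f((-21 - 16)/(22 + 2), 23))/n(886) = 1/(1733*(((73 + 2*886)/(886*(13 + 886))))) = 1/(1733*(((1/886)*(73 + 1772)/899))) = 1/(1733*(((1/886)*(1/899)*1845))) = 1/(1733*(1845/796514)) = (1/1733)*(796514/1845) = 796514/3197385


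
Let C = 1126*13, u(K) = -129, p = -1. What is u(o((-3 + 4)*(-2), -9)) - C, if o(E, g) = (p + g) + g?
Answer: -14767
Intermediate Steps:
o(E, g) = -1 + 2*g (o(E, g) = (-1 + g) + g = -1 + 2*g)
C = 14638
u(o((-3 + 4)*(-2), -9)) - C = -129 - 1*14638 = -129 - 14638 = -14767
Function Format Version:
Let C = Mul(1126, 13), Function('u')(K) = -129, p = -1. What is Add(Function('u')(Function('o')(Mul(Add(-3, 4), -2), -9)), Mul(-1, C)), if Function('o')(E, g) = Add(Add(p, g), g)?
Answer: -14767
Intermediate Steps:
Function('o')(E, g) = Add(-1, Mul(2, g)) (Function('o')(E, g) = Add(Add(-1, g), g) = Add(-1, Mul(2, g)))
C = 14638
Add(Function('u')(Function('o')(Mul(Add(-3, 4), -2), -9)), Mul(-1, C)) = Add(-129, Mul(-1, 14638)) = Add(-129, -14638) = -14767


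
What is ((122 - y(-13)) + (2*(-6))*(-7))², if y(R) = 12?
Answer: 37636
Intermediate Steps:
((122 - y(-13)) + (2*(-6))*(-7))² = ((122 - 1*12) + (2*(-6))*(-7))² = ((122 - 12) - 12*(-7))² = (110 + 84)² = 194² = 37636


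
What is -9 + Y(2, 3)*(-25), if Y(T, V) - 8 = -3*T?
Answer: -59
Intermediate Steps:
Y(T, V) = 8 - 3*T
-9 + Y(2, 3)*(-25) = -9 + (8 - 3*2)*(-25) = -9 + (8 - 6)*(-25) = -9 + 2*(-25) = -9 - 50 = -59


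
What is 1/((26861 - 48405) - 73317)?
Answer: -1/94861 ≈ -1.0542e-5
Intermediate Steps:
1/((26861 - 48405) - 73317) = 1/(-21544 - 73317) = 1/(-94861) = -1/94861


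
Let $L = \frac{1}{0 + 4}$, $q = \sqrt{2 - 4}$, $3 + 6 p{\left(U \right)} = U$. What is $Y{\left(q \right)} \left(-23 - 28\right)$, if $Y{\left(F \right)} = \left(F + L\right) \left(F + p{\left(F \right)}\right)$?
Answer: $\frac{1003}{8} + \frac{85 i \sqrt{2}}{8} \approx 125.38 + 15.026 i$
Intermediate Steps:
$p{\left(U \right)} = - \frac{1}{2} + \frac{U}{6}$
$q = i \sqrt{2}$ ($q = \sqrt{-2} = i \sqrt{2} \approx 1.4142 i$)
$L = \frac{1}{4} \approx 0.25$
$Y{\left(F \right)} = \left(- \frac{1}{2} + \frac{7 F}{6}\right) \left(\frac{1}{4} + F\right)$ ($Y{\left(F \right)} = \left(F + \frac{1}{4}\right) \left(F + \left(- \frac{1}{2} + \frac{F}{6}\right)\right) = \left(\frac{1}{4} + F\right) \left(- \frac{1}{2} + \frac{7 F}{6}\right) = \left(- \frac{1}{2} + \frac{7 F}{6}\right) \left(\frac{1}{4} + F\right)$)
$Y{\left(q \right)} \left(-23 - 28\right) = \left(- \frac{1}{8} - \frac{5 i \sqrt{2}}{24} + \frac{7 \left(i \sqrt{2}\right)^{2}}{6}\right) \left(-23 - 28\right) = \left(- \frac{1}{8} - \frac{5 i \sqrt{2}}{24} + \frac{7}{6} \left(-2\right)\right) \left(-51\right) = \left(- \frac{1}{8} - \frac{5 i \sqrt{2}}{24} - \frac{7}{3}\right) \left(-51\right) = \left(- \frac{59}{24} - \frac{5 i \sqrt{2}}{24}\right) \left(-51\right) = \frac{1003}{8} + \frac{85 i \sqrt{2}}{8}$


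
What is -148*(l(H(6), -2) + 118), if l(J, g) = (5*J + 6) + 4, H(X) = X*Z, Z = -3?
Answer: -5624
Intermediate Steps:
H(X) = -3*X (H(X) = X*(-3) = -3*X)
l(J, g) = 10 + 5*J (l(J, g) = (6 + 5*J) + 4 = 10 + 5*J)
-148*(l(H(6), -2) + 118) = -148*((10 + 5*(-3*6)) + 118) = -148*((10 + 5*(-18)) + 118) = -148*((10 - 90) + 118) = -148*(-80 + 118) = -148*38 = -5624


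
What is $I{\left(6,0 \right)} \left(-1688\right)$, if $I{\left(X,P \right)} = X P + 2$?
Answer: $-3376$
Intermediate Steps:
$I{\left(X,P \right)} = 2 + P X$ ($I{\left(X,P \right)} = P X + 2 = 2 + P X$)
$I{\left(6,0 \right)} \left(-1688\right) = \left(2 + 0 \cdot 6\right) \left(-1688\right) = \left(2 + 0\right) \left(-1688\right) = 2 \left(-1688\right) = -3376$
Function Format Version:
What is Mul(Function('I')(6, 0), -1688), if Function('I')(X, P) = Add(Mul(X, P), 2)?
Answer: -3376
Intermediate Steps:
Function('I')(X, P) = Add(2, Mul(P, X)) (Function('I')(X, P) = Add(Mul(P, X), 2) = Add(2, Mul(P, X)))
Mul(Function('I')(6, 0), -1688) = Mul(Add(2, Mul(0, 6)), -1688) = Mul(Add(2, 0), -1688) = Mul(2, -1688) = -3376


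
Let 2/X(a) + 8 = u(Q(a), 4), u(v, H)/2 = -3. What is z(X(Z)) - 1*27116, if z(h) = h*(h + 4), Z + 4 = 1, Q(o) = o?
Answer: -1328711/49 ≈ -27117.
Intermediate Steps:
u(v, H) = -6 (u(v, H) = 2*(-3) = -6)
Z = -3 (Z = -4 + 1 = -3)
X(a) = -⅐ (X(a) = 2/(-8 - 6) = 2/(-14) = 2*(-1/14) = -⅐)
z(h) = h*(4 + h)
z(X(Z)) - 1*27116 = -(4 - ⅐)/7 - 1*27116 = -⅐*27/7 - 27116 = -27/49 - 27116 = -1328711/49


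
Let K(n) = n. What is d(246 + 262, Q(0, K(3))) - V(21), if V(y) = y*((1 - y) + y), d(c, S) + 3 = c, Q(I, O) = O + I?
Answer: 484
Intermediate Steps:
Q(I, O) = I + O
d(c, S) = -3 + c
V(y) = y (V(y) = y*1 = y)
d(246 + 262, Q(0, K(3))) - V(21) = (-3 + (246 + 262)) - 1*21 = (-3 + 508) - 21 = 505 - 21 = 484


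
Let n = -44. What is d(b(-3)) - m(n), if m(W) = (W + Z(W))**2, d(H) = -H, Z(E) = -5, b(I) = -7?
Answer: -2394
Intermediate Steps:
m(W) = (-5 + W)**2 (m(W) = (W - 5)**2 = (-5 + W)**2)
d(b(-3)) - m(n) = -1*(-7) - (-5 - 44)**2 = 7 - 1*(-49)**2 = 7 - 1*2401 = 7 - 2401 = -2394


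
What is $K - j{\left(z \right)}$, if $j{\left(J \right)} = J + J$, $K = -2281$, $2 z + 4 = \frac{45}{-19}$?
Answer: $- \frac{43218}{19} \approx -2274.6$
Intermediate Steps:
$z = - \frac{121}{38}$ ($z = -2 + \frac{45 \frac{1}{-19}}{2} = -2 + \frac{45 \left(- \frac{1}{19}\right)}{2} = -2 + \frac{1}{2} \left(- \frac{45}{19}\right) = -2 - \frac{45}{38} = - \frac{121}{38} \approx -3.1842$)
$j{\left(J \right)} = 2 J$
$K - j{\left(z \right)} = -2281 - 2 \left(- \frac{121}{38}\right) = -2281 - - \frac{121}{19} = -2281 + \frac{121}{19} = - \frac{43218}{19}$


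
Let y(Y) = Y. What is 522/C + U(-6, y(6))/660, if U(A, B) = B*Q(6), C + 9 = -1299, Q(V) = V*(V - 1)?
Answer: -303/2398 ≈ -0.12636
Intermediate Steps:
Q(V) = V*(-1 + V)
C = -1308 (C = -9 - 1299 = -1308)
U(A, B) = 30*B (U(A, B) = B*(6*(-1 + 6)) = B*(6*5) = B*30 = 30*B)
522/C + U(-6, y(6))/660 = 522/(-1308) + (30*6)/660 = 522*(-1/1308) + 180*(1/660) = -87/218 + 3/11 = -303/2398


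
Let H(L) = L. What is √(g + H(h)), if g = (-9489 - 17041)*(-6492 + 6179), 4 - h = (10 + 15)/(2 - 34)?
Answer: √531449266/8 ≈ 2881.6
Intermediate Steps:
h = 153/32 (h = 4 - (10 + 15)/(2 - 34) = 4 - 25/(-32) = 4 - 25*(-1)/32 = 4 - 1*(-25/32) = 4 + 25/32 = 153/32 ≈ 4.7813)
g = 8303890 (g = -26530*(-313) = 8303890)
√(g + H(h)) = √(8303890 + 153/32) = √(265724633/32) = √531449266/8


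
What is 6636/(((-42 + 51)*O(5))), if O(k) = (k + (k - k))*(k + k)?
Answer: 1106/75 ≈ 14.747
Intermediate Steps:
O(k) = 2*k**2 (O(k) = (k + 0)*(2*k) = k*(2*k) = 2*k**2)
6636/(((-42 + 51)*O(5))) = 6636/(((-42 + 51)*(2*5**2))) = 6636/((9*(2*25))) = 6636/((9*50)) = 6636/450 = 6636*(1/450) = 1106/75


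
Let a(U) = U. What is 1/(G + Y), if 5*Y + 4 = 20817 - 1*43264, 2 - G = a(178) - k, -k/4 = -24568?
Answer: 5/468029 ≈ 1.0683e-5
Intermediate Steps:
k = 98272 (k = -4*(-24568) = 98272)
G = 98096 (G = 2 - (178 - 1*98272) = 2 - (178 - 98272) = 2 - 1*(-98094) = 2 + 98094 = 98096)
Y = -22451/5 (Y = -⅘ + (20817 - 1*43264)/5 = -⅘ + (20817 - 43264)/5 = -⅘ + (⅕)*(-22447) = -⅘ - 22447/5 = -22451/5 ≈ -4490.2)
1/(G + Y) = 1/(98096 - 22451/5) = 1/(468029/5) = 5/468029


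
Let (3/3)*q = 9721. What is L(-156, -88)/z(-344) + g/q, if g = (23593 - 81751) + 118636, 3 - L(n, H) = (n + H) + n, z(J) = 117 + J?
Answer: 9810943/2206667 ≈ 4.4460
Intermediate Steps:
q = 9721
L(n, H) = 3 - H - 2*n (L(n, H) = 3 - ((n + H) + n) = 3 - ((H + n) + n) = 3 - (H + 2*n) = 3 + (-H - 2*n) = 3 - H - 2*n)
g = 60478 (g = -58158 + 118636 = 60478)
L(-156, -88)/z(-344) + g/q = (3 - 1*(-88) - 2*(-156))/(117 - 344) + 60478/9721 = (3 + 88 + 312)/(-227) + 60478*(1/9721) = 403*(-1/227) + 60478/9721 = -403/227 + 60478/9721 = 9810943/2206667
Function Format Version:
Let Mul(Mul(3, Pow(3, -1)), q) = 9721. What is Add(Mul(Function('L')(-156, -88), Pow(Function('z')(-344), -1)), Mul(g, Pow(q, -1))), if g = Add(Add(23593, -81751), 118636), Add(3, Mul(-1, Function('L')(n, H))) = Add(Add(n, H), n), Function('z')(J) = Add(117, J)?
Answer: Rational(9810943, 2206667) ≈ 4.4460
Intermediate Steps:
q = 9721
Function('L')(n, H) = Add(3, Mul(-1, H), Mul(-2, n)) (Function('L')(n, H) = Add(3, Mul(-1, Add(Add(n, H), n))) = Add(3, Mul(-1, Add(Add(H, n), n))) = Add(3, Mul(-1, Add(H, Mul(2, n)))) = Add(3, Add(Mul(-1, H), Mul(-2, n))) = Add(3, Mul(-1, H), Mul(-2, n)))
g = 60478 (g = Add(-58158, 118636) = 60478)
Add(Mul(Function('L')(-156, -88), Pow(Function('z')(-344), -1)), Mul(g, Pow(q, -1))) = Add(Mul(Add(3, Mul(-1, -88), Mul(-2, -156)), Pow(Add(117, -344), -1)), Mul(60478, Pow(9721, -1))) = Add(Mul(Add(3, 88, 312), Pow(-227, -1)), Mul(60478, Rational(1, 9721))) = Add(Mul(403, Rational(-1, 227)), Rational(60478, 9721)) = Add(Rational(-403, 227), Rational(60478, 9721)) = Rational(9810943, 2206667)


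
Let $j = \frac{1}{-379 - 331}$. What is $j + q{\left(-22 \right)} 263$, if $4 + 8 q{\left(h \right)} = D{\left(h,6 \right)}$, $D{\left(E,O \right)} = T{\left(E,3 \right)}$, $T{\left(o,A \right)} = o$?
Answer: $- \frac{1213747}{1420} \approx -854.75$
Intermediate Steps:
$D{\left(E,O \right)} = E$
$q{\left(h \right)} = - \frac{1}{2} + \frac{h}{8}$
$j = - \frac{1}{710}$ ($j = \frac{1}{-710} = - \frac{1}{710} \approx -0.0014085$)
$j + q{\left(-22 \right)} 263 = - \frac{1}{710} + \left(- \frac{1}{2} + \frac{1}{8} \left(-22\right)\right) 263 = - \frac{1}{710} + \left(- \frac{1}{2} - \frac{11}{4}\right) 263 = - \frac{1}{710} - \frac{3419}{4} = - \frac{1213747}{1420}$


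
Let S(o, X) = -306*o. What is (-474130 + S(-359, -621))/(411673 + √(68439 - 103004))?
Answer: -74981296874/84737346747 + 182138*I*√34565/84737346747 ≈ -0.88487 + 0.00039962*I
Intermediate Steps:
(-474130 + S(-359, -621))/(411673 + √(68439 - 103004)) = (-474130 - 306*(-359))/(411673 + √(68439 - 103004)) = (-474130 + 109854)/(411673 + √(-34565)) = -364276/(411673 + I*√34565)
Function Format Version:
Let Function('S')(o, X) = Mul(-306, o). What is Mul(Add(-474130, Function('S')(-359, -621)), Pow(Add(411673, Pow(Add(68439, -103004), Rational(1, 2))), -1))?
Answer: Add(Rational(-74981296874, 84737346747), Mul(Rational(182138, 84737346747), I, Pow(34565, Rational(1, 2)))) ≈ Add(-0.88487, Mul(0.00039962, I))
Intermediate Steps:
Mul(Add(-474130, Function('S')(-359, -621)), Pow(Add(411673, Pow(Add(68439, -103004), Rational(1, 2))), -1)) = Mul(Add(-474130, Mul(-306, -359)), Pow(Add(411673, Pow(Add(68439, -103004), Rational(1, 2))), -1)) = Mul(Add(-474130, 109854), Pow(Add(411673, Pow(-34565, Rational(1, 2))), -1)) = Mul(-364276, Pow(Add(411673, Mul(I, Pow(34565, Rational(1, 2)))), -1))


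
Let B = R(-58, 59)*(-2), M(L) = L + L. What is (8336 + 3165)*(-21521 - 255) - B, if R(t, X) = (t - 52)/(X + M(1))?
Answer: -15277192556/61 ≈ -2.5045e+8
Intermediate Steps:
M(L) = 2*L
R(t, X) = (-52 + t)/(2 + X) (R(t, X) = (t - 52)/(X + 2*1) = (-52 + t)/(X + 2) = (-52 + t)/(2 + X))
B = 220/61 (B = ((-52 - 58)/(2 + 59))*(-2) = (-110/61)*(-2) = ((1/61)*(-110))*(-2) = -110/61*(-2) = 220/61 ≈ 3.6066)
(8336 + 3165)*(-21521 - 255) - B = (8336 + 3165)*(-21521 - 255) - 1*220/61 = 11501*(-21776) - 220/61 = -250445776 - 220/61 = -15277192556/61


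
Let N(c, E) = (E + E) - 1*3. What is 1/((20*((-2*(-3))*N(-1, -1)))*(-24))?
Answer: 1/14400 ≈ 6.9444e-5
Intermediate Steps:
N(c, E) = -3 + 2*E (N(c, E) = 2*E - 3 = -3 + 2*E)
1/((20*((-2*(-3))*N(-1, -1)))*(-24)) = 1/((20*((-2*(-3))*(-3 + 2*(-1))))*(-24)) = 1/((20*(6*(-3 - 2)))*(-24)) = 1/((20*(6*(-5)))*(-24)) = 1/((20*(-30))*(-24)) = 1/(-600*(-24)) = 1/14400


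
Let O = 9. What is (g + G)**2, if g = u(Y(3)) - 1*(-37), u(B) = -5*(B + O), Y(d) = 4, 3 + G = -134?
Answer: 27225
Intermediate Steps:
G = -137 (G = -3 - 134 = -137)
u(B) = -45 - 5*B (u(B) = -5*(B + 9) = -5*(9 + B) = -45 - 5*B)
g = -28 (g = (-45 - 5*4) - 1*(-37) = (-45 - 20) + 37 = -65 + 37 = -28)
(g + G)**2 = (-28 - 137)**2 = (-165)**2 = 27225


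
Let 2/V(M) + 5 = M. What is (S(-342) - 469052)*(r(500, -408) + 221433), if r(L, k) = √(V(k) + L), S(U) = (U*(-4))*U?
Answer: -207462349164 - 133844*√85283674/59 ≈ -2.0748e+11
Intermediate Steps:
S(U) = -4*U² (S(U) = (-4*U)*U = -4*U²)
V(M) = 2/(-5 + M)
r(L, k) = √(L + 2/(-5 + k)) (r(L, k) = √(2/(-5 + k) + L) = √(L + 2/(-5 + k)))
(S(-342) - 469052)*(r(500, -408) + 221433) = (-4*(-342)² - 469052)*(√((2 + 500*(-5 - 408))/(-5 - 408)) + 221433) = (-4*116964 - 469052)*(√((2 + 500*(-413))/(-413)) + 221433) = (-467856 - 469052)*(√(-(2 - 206500)/413) + 221433) = -936908*(√(-1/413*(-206498)) + 221433) = -936908*(√(206498/413) + 221433) = -936908*(√85283674/413 + 221433) = -936908*(221433 + √85283674/413) = -207462349164 - 133844*√85283674/59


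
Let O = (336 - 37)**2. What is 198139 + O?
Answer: 287540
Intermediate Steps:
O = 89401 (O = 299**2 = 89401)
198139 + O = 198139 + 89401 = 287540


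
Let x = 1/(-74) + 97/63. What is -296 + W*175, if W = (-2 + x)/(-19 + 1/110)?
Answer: -202871177/695637 ≈ -291.63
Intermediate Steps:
x = 7115/4662 (x = 1*(-1/74) + 97*(1/63) = -1/74 + 97/63 = 7115/4662 ≈ 1.5262)
W = 121495/4869459 (W = (-2 + 7115/4662)/(-19 + 1/110) = -2209/(4662*(-19 + 1/110)) = -2209/(4662*(-2089/110)) = -2209/4662*(-110/2089) = 121495/4869459 ≈ 0.024950)
-296 + W*175 = -296 + (121495/4869459)*175 = -296 + 3037375/695637 = -202871177/695637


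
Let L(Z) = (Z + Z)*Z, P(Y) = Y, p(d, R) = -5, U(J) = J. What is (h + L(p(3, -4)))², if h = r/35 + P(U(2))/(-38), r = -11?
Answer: 1089396036/442225 ≈ 2463.4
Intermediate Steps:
h = -244/665 (h = -11/35 + 2/(-38) = -11*1/35 + 2*(-1/38) = -11/35 - 1/19 = -244/665 ≈ -0.36692)
L(Z) = 2*Z² (L(Z) = (2*Z)*Z = 2*Z²)
(h + L(p(3, -4)))² = (-244/665 + 2*(-5)²)² = (-244/665 + 2*25)² = (-244/665 + 50)² = (33006/665)² = 1089396036/442225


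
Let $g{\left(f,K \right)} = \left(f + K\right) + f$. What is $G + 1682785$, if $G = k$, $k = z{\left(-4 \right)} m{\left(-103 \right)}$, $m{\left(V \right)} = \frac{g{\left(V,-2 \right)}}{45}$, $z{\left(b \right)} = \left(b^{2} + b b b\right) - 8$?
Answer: $\frac{75736973}{45} \approx 1.683 \cdot 10^{6}$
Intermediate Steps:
$g{\left(f,K \right)} = K + 2 f$ ($g{\left(f,K \right)} = \left(K + f\right) + f = K + 2 f$)
$z{\left(b \right)} = -8 + b^{2} + b^{3}$ ($z{\left(b \right)} = \left(b^{2} + b^{2} b\right) - 8 = \left(b^{2} + b^{3}\right) - 8 = -8 + b^{2} + b^{3}$)
$m{\left(V \right)} = - \frac{2}{45} + \frac{2 V}{45}$ ($m{\left(V \right)} = \frac{-2 + 2 V}{45} = \left(-2 + 2 V\right) \frac{1}{45} = - \frac{2}{45} + \frac{2 V}{45}$)
$k = \frac{11648}{45}$ ($k = \left(-8 + \left(-4\right)^{2} + \left(-4\right)^{3}\right) \left(- \frac{2}{45} + \frac{2}{45} \left(-103\right)\right) = \left(-8 + 16 - 64\right) \left(- \frac{2}{45} - \frac{206}{45}\right) = \left(-56\right) \left(- \frac{208}{45}\right) = \frac{11648}{45} \approx 258.84$)
$G = \frac{11648}{45} \approx 258.84$
$G + 1682785 = \frac{11648}{45} + 1682785 = \frac{75736973}{45}$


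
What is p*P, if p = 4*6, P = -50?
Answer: -1200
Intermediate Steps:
p = 24
p*P = 24*(-50) = -1200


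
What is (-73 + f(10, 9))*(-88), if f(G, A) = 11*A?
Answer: -2288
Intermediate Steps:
(-73 + f(10, 9))*(-88) = (-73 + 11*9)*(-88) = (-73 + 99)*(-88) = 26*(-88) = -2288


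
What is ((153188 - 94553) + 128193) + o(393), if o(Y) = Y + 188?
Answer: 187409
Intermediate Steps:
o(Y) = 188 + Y
((153188 - 94553) + 128193) + o(393) = ((153188 - 94553) + 128193) + (188 + 393) = (58635 + 128193) + 581 = 186828 + 581 = 187409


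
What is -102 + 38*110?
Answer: 4078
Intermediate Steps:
-102 + 38*110 = -102 + 4180 = 4078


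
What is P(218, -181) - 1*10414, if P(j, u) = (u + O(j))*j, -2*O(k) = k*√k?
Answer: -49872 - 23762*√218 ≈ -4.0071e+5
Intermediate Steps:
O(k) = -k^(3/2)/2 (O(k) = -k*√k/2 = -k^(3/2)/2)
P(j, u) = j*(u - j^(3/2)/2) (P(j, u) = (u - j^(3/2)/2)*j = j*(u - j^(3/2)/2))
P(218, -181) - 1*10414 = (-23762*√218 + 218*(-181)) - 1*10414 = (-23762*√218 - 39458) - 10414 = (-39458 - 23762*√218) - 10414 = -49872 - 23762*√218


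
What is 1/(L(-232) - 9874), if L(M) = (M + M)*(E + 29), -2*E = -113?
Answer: -1/49546 ≈ -2.0183e-5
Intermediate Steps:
E = 113/2 (E = -1/2*(-113) = 113/2 ≈ 56.500)
L(M) = 171*M (L(M) = (M + M)*(113/2 + 29) = (2*M)*(171/2) = 171*M)
1/(L(-232) - 9874) = 1/(171*(-232) - 9874) = 1/(-39672 - 9874) = 1/(-49546) = -1/49546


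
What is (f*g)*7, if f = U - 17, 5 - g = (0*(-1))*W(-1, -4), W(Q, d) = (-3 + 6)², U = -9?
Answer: -910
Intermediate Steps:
W(Q, d) = 9 (W(Q, d) = 3² = 9)
g = 5 (g = 5 - 0*(-1)*9 = 5 - 0*9 = 5 - 1*0 = 5 + 0 = 5)
f = -26 (f = -9 - 17 = -26)
(f*g)*7 = -26*5*7 = -130*7 = -910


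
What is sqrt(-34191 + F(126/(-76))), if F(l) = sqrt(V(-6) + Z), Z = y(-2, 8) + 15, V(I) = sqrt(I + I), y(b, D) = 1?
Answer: sqrt(-34191 + sqrt(2)*sqrt(8 + I*sqrt(3))) ≈ 0.001 + 184.9*I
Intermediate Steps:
V(I) = sqrt(2)*sqrt(I) (V(I) = sqrt(2*I) = sqrt(2)*sqrt(I))
Z = 16 (Z = 1 + 15 = 16)
F(l) = sqrt(16 + 2*I*sqrt(3)) (F(l) = sqrt(sqrt(2)*sqrt(-6) + 16) = sqrt(sqrt(2)*(I*sqrt(6)) + 16) = sqrt(2*I*sqrt(3) + 16) = sqrt(16 + 2*I*sqrt(3)))
sqrt(-34191 + F(126/(-76))) = sqrt(-34191 + sqrt(16 + 2*I*sqrt(3)))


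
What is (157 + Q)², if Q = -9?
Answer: 21904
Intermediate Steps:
(157 + Q)² = (157 - 9)² = 148² = 21904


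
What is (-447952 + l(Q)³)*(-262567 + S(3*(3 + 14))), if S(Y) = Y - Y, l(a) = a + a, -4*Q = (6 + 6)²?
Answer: 215620020400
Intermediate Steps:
Q = -36 (Q = -(6 + 6)²/4 = -¼*12² = -¼*144 = -36)
l(a) = 2*a
S(Y) = 0
(-447952 + l(Q)³)*(-262567 + S(3*(3 + 14))) = (-447952 + (2*(-36))³)*(-262567 + 0) = (-447952 + (-72)³)*(-262567) = (-447952 - 373248)*(-262567) = -821200*(-262567) = 215620020400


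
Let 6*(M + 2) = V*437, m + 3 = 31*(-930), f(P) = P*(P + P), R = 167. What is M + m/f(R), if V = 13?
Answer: 79008121/83667 ≈ 944.32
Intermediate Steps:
f(P) = 2*P² (f(P) = P*(2*P) = 2*P²)
m = -28833 (m = -3 + 31*(-930) = -3 - 28830 = -28833)
M = 5669/6 (M = -2 + (13*437)/6 = -2 + (⅙)*5681 = -2 + 5681/6 = 5669/6 ≈ 944.83)
M + m/f(R) = 5669/6 - 28833/(2*167²) = 5669/6 - 28833/(2*27889) = 5669/6 - 28833/55778 = 79008121/83667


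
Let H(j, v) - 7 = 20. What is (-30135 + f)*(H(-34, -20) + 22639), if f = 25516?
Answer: -104694254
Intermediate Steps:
H(j, v) = 27 (H(j, v) = 7 + 20 = 27)
(-30135 + f)*(H(-34, -20) + 22639) = (-30135 + 25516)*(27 + 22639) = -4619*22666 = -104694254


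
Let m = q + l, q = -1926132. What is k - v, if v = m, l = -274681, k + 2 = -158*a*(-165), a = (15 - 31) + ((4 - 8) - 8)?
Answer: 1470851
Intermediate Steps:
a = -28 (a = -16 + (-4 - 8) = -16 - 12 = -28)
k = -729962 (k = -2 - 158*(-28)*(-165) = -2 + 4424*(-165) = -2 - 729960 = -729962)
m = -2200813 (m = -1926132 - 274681 = -2200813)
v = -2200813
k - v = -729962 - 1*(-2200813) = -729962 + 2200813 = 1470851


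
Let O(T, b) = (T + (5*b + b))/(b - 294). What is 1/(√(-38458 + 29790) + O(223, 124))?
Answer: -164390/251440289 - 57800*I*√2167/251440289 ≈ -0.00065379 - 0.010701*I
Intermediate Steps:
O(T, b) = (T + 6*b)/(-294 + b)
1/(√(-38458 + 29790) + O(223, 124)) = 1/(√(-38458 + 29790) + (223 + 6*124)/(-294 + 124)) = 1/(√(-8668) + (223 + 744)/(-170)) = 1/(2*I*√2167 - 1/170*967) = 1/(2*I*√2167 - 967/170) = 1/(-967/170 + 2*I*√2167)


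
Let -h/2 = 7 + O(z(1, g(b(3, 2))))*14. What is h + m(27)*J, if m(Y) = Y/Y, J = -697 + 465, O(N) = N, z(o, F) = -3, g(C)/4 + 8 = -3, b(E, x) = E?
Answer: -162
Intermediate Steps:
g(C) = -44 (g(C) = -32 + 4*(-3) = -32 - 12 = -44)
h = 70 (h = -2*(7 - 3*14) = -2*(7 - 42) = -2*(-35) = 70)
J = -232
m(Y) = 1
h + m(27)*J = 70 + 1*(-232) = 70 - 232 = -162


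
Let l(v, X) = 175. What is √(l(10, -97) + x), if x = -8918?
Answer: I*√8743 ≈ 93.504*I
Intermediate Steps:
√(l(10, -97) + x) = √(175 - 8918) = √(-8743) = I*√8743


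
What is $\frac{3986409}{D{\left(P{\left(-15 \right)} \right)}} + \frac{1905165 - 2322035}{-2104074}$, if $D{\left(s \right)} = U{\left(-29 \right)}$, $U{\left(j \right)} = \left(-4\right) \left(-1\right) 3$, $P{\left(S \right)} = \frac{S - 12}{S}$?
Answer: $\frac{1397950755451}{4208148} \approx 3.322 \cdot 10^{5}$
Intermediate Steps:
$P{\left(S \right)} = \frac{-12 + S}{S}$
$U{\left(j \right)} = 12$ ($U{\left(j \right)} = 4 \cdot 3 = 12$)
$D{\left(s \right)} = 12$
$\frac{3986409}{D{\left(P{\left(-15 \right)} \right)}} + \frac{1905165 - 2322035}{-2104074} = \frac{3986409}{12} + \frac{1905165 - 2322035}{-2104074} = 3986409 \cdot \frac{1}{12} - - \frac{208435}{1052037} = \frac{1328803}{4} + \frac{208435}{1052037} = \frac{1397950755451}{4208148}$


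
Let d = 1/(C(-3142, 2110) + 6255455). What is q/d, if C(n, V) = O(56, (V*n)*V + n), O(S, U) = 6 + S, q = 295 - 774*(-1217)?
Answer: 5894279659801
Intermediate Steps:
q = 942253 (q = 295 + 941958 = 942253)
C(n, V) = 62 (C(n, V) = 6 + 56 = 62)
d = 1/6255517 (d = 1/(62 + 6255455) = 1/6255517 ≈ 1.5986e-7)
q/d = 942253/(1/6255517) = 942253*6255517 = 5894279659801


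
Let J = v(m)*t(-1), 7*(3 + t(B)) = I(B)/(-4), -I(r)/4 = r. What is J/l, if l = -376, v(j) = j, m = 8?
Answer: 22/329 ≈ 0.066869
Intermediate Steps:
I(r) = -4*r
t(B) = -3 + B/7 (t(B) = -3 + (-4*B/(-4))/7 = -3 + (-4*B*(-¼))/7 = -3 + B/7)
J = -176/7 (J = 8*(-3 + (⅐)*(-1)) = 8*(-3 - ⅐) = 8*(-22/7) = -176/7 ≈ -25.143)
J/l = -176/7/(-376) = -176/7*(-1/376) = 22/329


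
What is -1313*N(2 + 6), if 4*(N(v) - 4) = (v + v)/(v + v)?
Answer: -22321/4 ≈ -5580.3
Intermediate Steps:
N(v) = 17/4 (N(v) = 4 + ((v + v)/(v + v))/4 = 4 + ((2*v)/((2*v)))/4 = 4 + ((2*v)*(1/(2*v)))/4 = 4 + (¼)*1 = 4 + ¼ = 17/4)
-1313*N(2 + 6) = -1313*17/4 = -22321/4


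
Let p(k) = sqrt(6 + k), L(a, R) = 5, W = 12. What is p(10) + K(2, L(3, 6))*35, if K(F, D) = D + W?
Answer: 599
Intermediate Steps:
K(F, D) = 12 + D (K(F, D) = D + 12 = 12 + D)
p(10) + K(2, L(3, 6))*35 = sqrt(6 + 10) + (12 + 5)*35 = sqrt(16) + 17*35 = 4 + 595 = 599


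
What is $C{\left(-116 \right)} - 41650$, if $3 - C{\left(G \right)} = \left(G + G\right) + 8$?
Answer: $-41423$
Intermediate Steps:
$C{\left(G \right)} = -5 - 2 G$ ($C{\left(G \right)} = 3 - \left(\left(G + G\right) + 8\right) = 3 - \left(2 G + 8\right) = 3 - \left(8 + 2 G\right) = -5 - 2 G$)
$C{\left(-116 \right)} - 41650 = \left(-5 - -232\right) - 41650 = \left(-5 + 232\right) - 41650 = 227 - 41650 = -41423$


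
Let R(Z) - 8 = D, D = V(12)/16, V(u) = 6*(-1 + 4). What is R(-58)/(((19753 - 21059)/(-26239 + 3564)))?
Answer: 1655275/10448 ≈ 158.43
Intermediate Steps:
V(u) = 18 (V(u) = 6*3 = 18)
D = 9/8 (D = 18/16 = 18*(1/16) = 9/8 ≈ 1.1250)
R(Z) = 73/8 (R(Z) = 8 + 9/8 = 73/8)
R(-58)/(((19753 - 21059)/(-26239 + 3564))) = 73/(8*(((19753 - 21059)/(-26239 + 3564)))) = 73/(8*((-1306/(-22675)))) = 73/(8*((-1306*(-1/22675)))) = 73/(8*(1306/22675)) = (73/8)*(22675/1306) = 1655275/10448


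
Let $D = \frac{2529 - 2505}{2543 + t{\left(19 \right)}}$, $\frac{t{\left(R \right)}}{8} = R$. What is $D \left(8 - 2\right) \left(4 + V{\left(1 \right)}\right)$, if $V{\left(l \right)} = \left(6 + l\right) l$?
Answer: $\frac{144}{245} \approx 0.58776$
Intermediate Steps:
$t{\left(R \right)} = 8 R$
$V{\left(l \right)} = l \left(6 + l\right)$
$D = \frac{24}{2695}$ ($D = \frac{2529 - 2505}{2543 + 8 \cdot 19} = \frac{24}{2543 + 152} = \frac{24}{2695} \approx 0.0089054$)
$D \left(8 - 2\right) \left(4 + V{\left(1 \right)}\right) = \frac{24 \left(8 - 2\right) \left(4 + 1 \left(6 + 1\right)\right)}{2695} = \frac{24 \cdot 6 \left(4 + 1 \cdot 7\right)}{2695} = \frac{24 \cdot 6 \left(4 + 7\right)}{2695} = \frac{24 \cdot 6 \cdot 11}{2695} = \frac{24}{2695} \cdot 66 = \frac{144}{245}$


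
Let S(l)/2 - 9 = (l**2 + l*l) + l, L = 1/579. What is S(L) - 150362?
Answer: -50401471742/335241 ≈ -1.5034e+5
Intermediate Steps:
L = 1/579 ≈ 0.0017271
S(l) = 18 + 2*l + 4*l**2 (S(l) = 18 + 2*((l**2 + l*l) + l) = 18 + 2*((l**2 + l**2) + l) = 18 + 2*(2*l**2 + l) = 18 + 2*(l + 2*l**2) = 18 + (2*l + 4*l**2) = 18 + 2*l + 4*l**2)
S(L) - 150362 = (18 + 2*(1/579) + 4*(1/579)**2) - 150362 = (18 + 2/579 + 4*(1/335241)) - 150362 = (18 + 2/579 + 4/335241) - 150362 = 6035500/335241 - 150362 = -50401471742/335241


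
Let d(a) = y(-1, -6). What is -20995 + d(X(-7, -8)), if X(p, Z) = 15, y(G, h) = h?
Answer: -21001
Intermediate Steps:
d(a) = -6
-20995 + d(X(-7, -8)) = -20995 - 6 = -21001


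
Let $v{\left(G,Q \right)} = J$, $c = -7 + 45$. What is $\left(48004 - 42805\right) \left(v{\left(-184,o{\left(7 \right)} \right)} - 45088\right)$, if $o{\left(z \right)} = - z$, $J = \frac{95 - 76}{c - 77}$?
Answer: $- \frac{3047395583}{13} \approx -2.3442 \cdot 10^{8}$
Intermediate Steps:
$c = 38$
$J = - \frac{19}{39}$ ($J = \frac{95 - 76}{38 - 77} = \frac{19}{-39} = 19 \left(- \frac{1}{39}\right) = - \frac{19}{39} \approx -0.48718$)
$v{\left(G,Q \right)} = - \frac{19}{39}$
$\left(48004 - 42805\right) \left(v{\left(-184,o{\left(7 \right)} \right)} - 45088\right) = \left(48004 - 42805\right) \left(- \frac{19}{39} - 45088\right) = 5199 \left(- \frac{1758451}{39}\right) = - \frac{3047395583}{13}$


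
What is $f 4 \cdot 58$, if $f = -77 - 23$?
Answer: $-23200$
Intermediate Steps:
$f = -100$
$f 4 \cdot 58 = \left(-100\right) 4 \cdot 58 = \left(-400\right) 58 = -23200$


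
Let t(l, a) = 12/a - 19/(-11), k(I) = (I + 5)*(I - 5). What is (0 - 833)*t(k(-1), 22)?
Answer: -20825/11 ≈ -1893.2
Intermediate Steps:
k(I) = (-5 + I)*(5 + I) (k(I) = (5 + I)*(-5 + I) = (-5 + I)*(5 + I))
t(l, a) = 19/11 + 12/a (t(l, a) = 12/a - 19*(-1/11) = 12/a + 19/11 = 19/11 + 12/a)
(0 - 833)*t(k(-1), 22) = (0 - 833)*(19/11 + 12/22) = -833*(19/11 + 12*(1/22)) = -833*(19/11 + 6/11) = -833*25/11 = -20825/11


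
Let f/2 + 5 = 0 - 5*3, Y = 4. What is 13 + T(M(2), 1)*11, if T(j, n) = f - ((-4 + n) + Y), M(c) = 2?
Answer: -438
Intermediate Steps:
f = -40 (f = -10 + 2*(0 - 5*3) = -10 + 2*(0 - 15) = -10 + 2*(-15) = -10 - 30 = -40)
T(j, n) = -40 - n (T(j, n) = -40 - ((-4 + n) + 4) = -40 - n)
13 + T(M(2), 1)*11 = 13 + (-40 - 1*1)*11 = 13 + (-40 - 1)*11 = 13 - 41*11 = 13 - 451 = -438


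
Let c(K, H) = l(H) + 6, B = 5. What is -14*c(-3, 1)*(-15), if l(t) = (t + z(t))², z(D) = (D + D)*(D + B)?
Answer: 36750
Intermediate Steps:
z(D) = 2*D*(5 + D) (z(D) = (D + D)*(D + 5) = (2*D)*(5 + D) = 2*D*(5 + D))
l(t) = (t + 2*t*(5 + t))²
c(K, H) = 6 + H²*(11 + 2*H)² (c(K, H) = H²*(11 + 2*H)² + 6 = 6 + H²*(11 + 2*H)²)
-14*c(-3, 1)*(-15) = -14*(6 + 1²*(11 + 2*1)²)*(-15) = -14*(6 + 1*(11 + 2)²)*(-15) = -14*(6 + 1*13²)*(-15) = -14*(6 + 1*169)*(-15) = -14*(6 + 169)*(-15) = -14*175*(-15) = -2450*(-15) = 36750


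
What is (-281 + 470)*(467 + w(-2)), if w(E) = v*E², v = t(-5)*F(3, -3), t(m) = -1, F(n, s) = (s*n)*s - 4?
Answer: 70875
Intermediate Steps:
F(n, s) = -4 + n*s² (F(n, s) = (n*s)*s - 4 = n*s² - 4 = -4 + n*s²)
v = -23 (v = -(-4 + 3*(-3)²) = -(-4 + 3*9) = -(-4 + 27) = -1*23 = -23)
w(E) = -23*E²
(-281 + 470)*(467 + w(-2)) = (-281 + 470)*(467 - 23*(-2)²) = 189*(467 - 23*4) = 189*(467 - 92) = 189*375 = 70875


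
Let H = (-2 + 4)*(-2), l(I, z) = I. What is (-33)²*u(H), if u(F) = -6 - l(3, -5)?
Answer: -9801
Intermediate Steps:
H = -4 (H = 2*(-2) = -4)
u(F) = -9 (u(F) = -6 - 1*3 = -6 - 3 = -9)
(-33)²*u(H) = (-33)²*(-9) = 1089*(-9) = -9801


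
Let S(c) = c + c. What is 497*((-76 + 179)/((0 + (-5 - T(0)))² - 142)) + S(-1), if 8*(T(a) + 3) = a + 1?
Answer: -470546/1257 ≈ -374.34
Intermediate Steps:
S(c) = 2*c
T(a) = -23/8 + a/8 (T(a) = -3 + (a + 1)/8 = -3 + (1 + a)/8 = -3 + (⅛ + a/8) = -23/8 + a/8)
497*((-76 + 179)/((0 + (-5 - T(0)))² - 142)) + S(-1) = 497*((-76 + 179)/((0 + (-5 - (-23/8 + (⅛)*0)))² - 142)) + 2*(-1) = 497*(103/((0 + (-5 - (-23/8 + 0)))² - 142)) - 2 = 497*(103/((0 + (-5 - 1*(-23/8)))² - 142)) - 2 = 497*(103/((0 + (-5 + 23/8))² - 142)) - 2 = 497*(103/((0 - 17/8)² - 142)) - 2 = 497*(103/((-17/8)² - 142)) - 2 = 497*(103/(289/64 - 142)) - 2 = 497*(103/(-8799/64)) - 2 = 497*(103*(-64/8799)) - 2 = 497*(-6592/8799) - 2 = -468032/1257 - 2 = -470546/1257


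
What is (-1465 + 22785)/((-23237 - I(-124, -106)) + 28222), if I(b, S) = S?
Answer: 21320/5091 ≈ 4.1878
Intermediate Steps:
(-1465 + 22785)/((-23237 - I(-124, -106)) + 28222) = (-1465 + 22785)/((-23237 - 1*(-106)) + 28222) = 21320/((-23237 + 106) + 28222) = 21320/(-23131 + 28222) = 21320/5091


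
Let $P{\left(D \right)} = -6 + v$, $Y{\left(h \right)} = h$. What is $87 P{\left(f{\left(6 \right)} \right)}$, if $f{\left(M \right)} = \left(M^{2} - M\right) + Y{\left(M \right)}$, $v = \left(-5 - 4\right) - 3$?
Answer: $-1566$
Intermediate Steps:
$v = -12$ ($v = -9 - 3 = -12$)
$f{\left(M \right)} = M^{2}$ ($f{\left(M \right)} = \left(M^{2} - M\right) + M = M^{2}$)
$P{\left(D \right)} = -18$ ($P{\left(D \right)} = -6 - 12 = -18$)
$87 P{\left(f{\left(6 \right)} \right)} = 87 \left(-18\right) = -1566$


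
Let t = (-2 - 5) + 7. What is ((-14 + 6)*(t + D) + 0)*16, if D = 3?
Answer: -384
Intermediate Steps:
t = 0 (t = -7 + 7 = 0)
((-14 + 6)*(t + D) + 0)*16 = ((-14 + 6)*(0 + 3) + 0)*16 = (-8*3 + 0)*16 = (-24 + 0)*16 = -24*16 = -384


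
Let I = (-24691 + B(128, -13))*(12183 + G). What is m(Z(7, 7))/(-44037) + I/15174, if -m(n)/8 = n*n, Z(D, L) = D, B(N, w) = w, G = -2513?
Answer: -27830398984/1767771 ≈ -15743.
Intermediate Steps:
I = -238887680 (I = (-24691 - 13)*(12183 - 2513) = -24704*9670 = -238887680)
m(n) = -8*n**2 (m(n) = -8*n*n = -8*n**2)
m(Z(7, 7))/(-44037) + I/15174 = -8*7**2/(-44037) - 238887680/15174 = -8*49*(-1/44037) - 238887680*1/15174 = -392*(-1/44037) - 119443840/7587 = 56/6291 - 119443840/7587 = -27830398984/1767771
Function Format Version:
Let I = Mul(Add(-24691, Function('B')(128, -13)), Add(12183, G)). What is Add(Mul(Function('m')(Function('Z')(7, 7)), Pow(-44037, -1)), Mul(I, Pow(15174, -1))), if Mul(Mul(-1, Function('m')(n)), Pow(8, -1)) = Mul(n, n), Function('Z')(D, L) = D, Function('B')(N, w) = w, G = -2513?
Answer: Rational(-27830398984, 1767771) ≈ -15743.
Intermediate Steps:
I = -238887680 (I = Mul(Add(-24691, -13), Add(12183, -2513)) = Mul(-24704, 9670) = -238887680)
Function('m')(n) = Mul(-8, Pow(n, 2)) (Function('m')(n) = Mul(-8, Mul(n, n)) = Mul(-8, Pow(n, 2)))
Add(Mul(Function('m')(Function('Z')(7, 7)), Pow(-44037, -1)), Mul(I, Pow(15174, -1))) = Add(Mul(Mul(-8, Pow(7, 2)), Pow(-44037, -1)), Mul(-238887680, Pow(15174, -1))) = Add(Mul(Mul(-8, 49), Rational(-1, 44037)), Mul(-238887680, Rational(1, 15174))) = Add(Mul(-392, Rational(-1, 44037)), Rational(-119443840, 7587)) = Add(Rational(56, 6291), Rational(-119443840, 7587)) = Rational(-27830398984, 1767771)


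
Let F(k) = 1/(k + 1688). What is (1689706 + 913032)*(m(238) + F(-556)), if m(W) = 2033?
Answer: 2994914657733/566 ≈ 5.2914e+9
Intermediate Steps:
F(k) = 1/(1688 + k)
(1689706 + 913032)*(m(238) + F(-556)) = (1689706 + 913032)*(2033 + 1/(1688 - 556)) = 2602738*(2033 + 1/1132) = 2602738*(2301357/1132) = 2994914657733/566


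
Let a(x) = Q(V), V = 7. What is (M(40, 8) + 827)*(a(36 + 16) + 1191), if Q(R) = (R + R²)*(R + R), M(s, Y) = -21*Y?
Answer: 1301525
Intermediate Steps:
Q(R) = 2*R*(R + R²) (Q(R) = (R + R²)*(2*R) = 2*R*(R + R²))
a(x) = 784 (a(x) = 2*7²*(1 + 7) = 2*49*8 = 784)
(M(40, 8) + 827)*(a(36 + 16) + 1191) = (-21*8 + 827)*(784 + 1191) = (-168 + 827)*1975 = 659*1975 = 1301525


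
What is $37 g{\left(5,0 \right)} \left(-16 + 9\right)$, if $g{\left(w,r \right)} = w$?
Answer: $-1295$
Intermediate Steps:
$37 g{\left(5,0 \right)} \left(-16 + 9\right) = 37 \cdot 5 \left(-16 + 9\right) = 185 \left(-7\right) = -1295$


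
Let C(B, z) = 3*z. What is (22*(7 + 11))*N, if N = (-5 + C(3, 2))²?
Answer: 396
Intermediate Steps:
N = 1 (N = (-5 + 3*2)² = (-5 + 6)² = 1² = 1)
(22*(7 + 11))*N = (22*(7 + 11))*1 = (22*18)*1 = 396*1 = 396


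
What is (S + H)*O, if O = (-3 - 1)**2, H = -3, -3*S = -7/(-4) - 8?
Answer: -44/3 ≈ -14.667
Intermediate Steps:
S = 25/12 (S = -(-7/(-4) - 8)/3 = -(-7*(-1/4) - 8)/3 = -(7/4 - 8)/3 = -1/3*(-25/4) = 25/12 ≈ 2.0833)
O = 16 (O = (-4)**2 = 16)
(S + H)*O = (25/12 - 3)*16 = -11/12*16 = -44/3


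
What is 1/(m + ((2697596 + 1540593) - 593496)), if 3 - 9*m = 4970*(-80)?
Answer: 9/33199840 ≈ 2.7109e-7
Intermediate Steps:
m = 397603/9 (m = ⅓ - 4970*(-80)/9 = ⅓ - ⅑*(-397600) = ⅓ + 397600/9 = 397603/9 ≈ 44178.)
1/(m + ((2697596 + 1540593) - 593496)) = 1/(397603/9 + ((2697596 + 1540593) - 593496)) = 1/(397603/9 + (4238189 - 593496)) = 1/(397603/9 + 3644693) = 1/(33199840/9) = 9/33199840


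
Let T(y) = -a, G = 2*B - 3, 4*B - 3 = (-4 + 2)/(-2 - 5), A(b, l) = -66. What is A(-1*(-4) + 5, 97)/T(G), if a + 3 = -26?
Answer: -66/29 ≈ -2.2759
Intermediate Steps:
a = -29 (a = -3 - 26 = -29)
B = 23/28 (B = ¾ + ((-4 + 2)/(-2 - 5))/4 = ¾ + (-2/(-7))/4 = ¾ + (-2*(-⅐))/4 = ¾ + (¼)*(2/7) = ¾ + 1/14 = 23/28 ≈ 0.82143)
G = -19/14 (G = 2*(23/28) - 3 = 23/14 - 3 = -19/14 ≈ -1.3571)
T(y) = 29 (T(y) = -1*(-29) = 29)
A(-1*(-4) + 5, 97)/T(G) = -66/29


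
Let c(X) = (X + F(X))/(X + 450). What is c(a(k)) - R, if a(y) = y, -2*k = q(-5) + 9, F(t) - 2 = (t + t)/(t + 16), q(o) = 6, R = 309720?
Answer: -4659737647/15045 ≈ -3.0972e+5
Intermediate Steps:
F(t) = 2 + 2*t/(16 + t) (F(t) = 2 + (t + t)/(t + 16) = 2 + (2*t)/(16 + t) = 2 + 2*t/(16 + t))
k = -15/2 (k = -(6 + 9)/2 = -½*15 = -15/2 ≈ -7.5000)
c(X) = (X + 4*(8 + X)/(16 + X))/(450 + X) (c(X) = (X + 4*(8 + X)/(16 + X))/(X + 450) = (X + 4*(8 + X)/(16 + X))/(450 + X))
c(a(k)) - R = (32 + 4*(-15/2) - 15*(16 - 15/2)/2)/((16 - 15/2)*(450 - 15/2)) - 1*309720 = (32 - 30 - 15/2*17/2)/((17/2)*(885/2)) - 309720 = (2/17)*(2/885)*(32 - 30 - 255/4) - 309720 = (2/17)*(2/885)*(-247/4) - 309720 = -247/15045 - 309720 = -4659737647/15045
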